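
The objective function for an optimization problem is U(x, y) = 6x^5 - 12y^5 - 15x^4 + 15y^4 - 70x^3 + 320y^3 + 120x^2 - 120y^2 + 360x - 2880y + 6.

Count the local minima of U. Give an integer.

4

U separates as a function of x plus a function of y, so ∇U=0 decouples.
∂U/∂x = 30(x - 3)(x - 2)(x + 1)(x + 2) = 0 at x ∈ {-2, -1, 2, 3}; ∂U/∂y = -60(y - 4)(y - 2)(y + 2)(y + 3) = 0 at y ∈ {-3, -2, 2, 4}.
The Hessian is diagonal: diag(U_xx, U_yy). Second derivatives: U_xx(-2)=-600, U_xx(-1)=360, U_xx(2)=-360, U_xx(3)=600; U_yy(-3)=2100, U_yy(-2)=-1440, U_yy(2)=2400, U_yy(4)=-5040.
Local minima occur where both diagonal entries positive: (-1, -3), (-1, 2), (3, -3), (3, 2). Count: 4.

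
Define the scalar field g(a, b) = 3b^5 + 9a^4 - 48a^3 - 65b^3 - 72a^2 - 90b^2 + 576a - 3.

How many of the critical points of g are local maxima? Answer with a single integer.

g separates as a function of a plus a function of b, so ∇g=0 decouples.
∂g/∂a = 36(a - 4)(a - 2)(a + 2) = 0 at a ∈ {-2, 2, 4}; ∂g/∂b = 15b(b - 4)(b + 1)(b + 3) = 0 at b ∈ {-3, -1, 0, 4}.
The Hessian is diagonal: diag(g_aa, g_bb). Second derivatives: g_aa(-2)=864, g_aa(2)=-288, g_aa(4)=432; g_bb(-3)=-630, g_bb(-1)=150, g_bb(0)=-180, g_bb(4)=2100.
Local maxima occur where both diagonal entries negative: (2, -3), (2, 0). Count: 2.

2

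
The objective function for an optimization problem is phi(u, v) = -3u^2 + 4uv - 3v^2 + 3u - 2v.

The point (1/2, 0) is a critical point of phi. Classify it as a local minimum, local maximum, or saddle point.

local maximum

The Hessian of phi is constant: H = [[-6, 4], [4, -6]].
det(H) = (-6)·(-6) − 4² = 20.
det(H) > 0 and tr(H) = -12 < 0, so H is negative definite and the point is a local maximum.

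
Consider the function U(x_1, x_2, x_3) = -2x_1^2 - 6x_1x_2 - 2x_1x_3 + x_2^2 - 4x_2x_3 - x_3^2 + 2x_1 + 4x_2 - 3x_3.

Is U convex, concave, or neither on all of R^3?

neither

U is quadratic, so its Hessian is the constant matrix H = [[-4, -6, -2], [-6, 2, -4], [-2, -4, -2]].
Leading principal minors: -4, -44, 48.
Neither pattern holds ⇒ H is indefinite ⇒ neither convex nor concave.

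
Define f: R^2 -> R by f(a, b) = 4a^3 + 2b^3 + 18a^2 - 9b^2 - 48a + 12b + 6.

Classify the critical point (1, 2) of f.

The mixed partial ∂²f/∂a∂b is 0, so the Hessian at any point is diag(f_aa, f_bb) = diag(12(2a + 3), 6(2b - 3)).
At (1, 2): H = diag(60, 6).
Both eigenvalues are positive, so H is positive definite: a local minimum.

local minimum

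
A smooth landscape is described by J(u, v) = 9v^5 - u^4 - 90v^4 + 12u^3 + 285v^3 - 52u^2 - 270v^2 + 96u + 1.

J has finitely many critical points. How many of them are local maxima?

J separates as a function of u plus a function of v, so ∇J=0 decouples.
∂J/∂u = -4(u - 4)(u - 3)(u - 2) = 0 at u ∈ {2, 3, 4}; ∂J/∂v = 45v(v - 4)(v - 3)(v - 1) = 0 at v ∈ {0, 1, 3, 4}.
The Hessian is diagonal: diag(J_uu, J_vv). Second derivatives: J_uu(2)=-8, J_uu(3)=4, J_uu(4)=-8; J_vv(0)=-540, J_vv(1)=270, J_vv(3)=-270, J_vv(4)=540.
Local maxima occur where both diagonal entries negative: (2, 0), (2, 3), (4, 0), (4, 3). Count: 4.

4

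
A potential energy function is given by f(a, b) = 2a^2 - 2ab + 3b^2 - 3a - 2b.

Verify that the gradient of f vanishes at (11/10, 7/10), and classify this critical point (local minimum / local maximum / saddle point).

local minimum

∇f = (4a - 2b - 3, -2a + 6b - 2); substituting (11/10, 7/10) gives ∇f = (0, 0), so (11/10, 7/10) is indeed a critical point.
The Hessian of f is constant: H = [[4, -2], [-2, 6]].
det(H) = 4·6 − (-2)² = 20.
det(H) > 0 and tr(H) = 10 > 0, so H is positive definite and the point is a local minimum.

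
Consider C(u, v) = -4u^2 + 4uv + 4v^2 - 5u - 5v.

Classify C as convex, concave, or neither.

C is quadratic, so its Hessian is the constant matrix H = [[-8, 4], [4, 8]].
det(H) = -80, tr(H) = 0.
det(H) < 0, so H is indefinite: neither convex nor concave.

neither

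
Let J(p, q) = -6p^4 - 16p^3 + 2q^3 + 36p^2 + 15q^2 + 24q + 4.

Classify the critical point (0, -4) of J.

The mixed partial ∂²J/∂p∂q is 0, so the Hessian at any point is diag(J_pp, J_qq) = diag(24(-3p^2 - 4p + 3), 6(2q + 5)).
At (0, -4): H = diag(72, -18).
The eigenvalues have opposite signs, so H is indefinite: a saddle point.

saddle point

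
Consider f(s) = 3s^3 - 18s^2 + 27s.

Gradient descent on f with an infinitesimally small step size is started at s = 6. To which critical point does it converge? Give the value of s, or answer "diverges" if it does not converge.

3

f'(s) = 9(s - 3)(s - 1), so f'(6) = 135.
Gradient descent moves in the -f' direction, i.e. s is decreasing.
The nearest critical point in that direction is s = 3, where f'' = 18 > 0 (a local minimum). The iterate converges there.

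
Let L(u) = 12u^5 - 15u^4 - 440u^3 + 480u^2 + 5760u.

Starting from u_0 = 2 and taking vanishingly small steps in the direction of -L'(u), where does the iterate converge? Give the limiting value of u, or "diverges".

-2

L'(u) = 60(u - 4)(u - 3)(u + 2)(u + 4), so L'(2) = 2880.
Gradient descent moves in the -L' direction, i.e. u is decreasing.
The nearest critical point in that direction is u = -2, where L'' = 3600 > 0 (a local minimum). The iterate converges there.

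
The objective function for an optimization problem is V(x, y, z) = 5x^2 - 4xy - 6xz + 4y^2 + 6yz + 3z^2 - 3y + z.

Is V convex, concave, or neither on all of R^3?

V is quadratic, so its Hessian is the constant matrix H = [[10, -4, -6], [-4, 8, 6], [-6, 6, 6]].
Leading principal minors: 10, 64, 24.
All positive ⇒ H ≻ 0 ⇒ convex.

convex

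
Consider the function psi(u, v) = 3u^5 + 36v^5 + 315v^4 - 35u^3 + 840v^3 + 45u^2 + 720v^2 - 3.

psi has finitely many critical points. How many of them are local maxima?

psi separates as a function of u plus a function of v, so ∇psi=0 decouples.
∂psi/∂u = 15u(u - 2)(u - 1)(u + 3) = 0 at u ∈ {-3, 0, 1, 2}; ∂psi/∂v = 180v(v + 1)(v + 2)(v + 4) = 0 at v ∈ {-4, -2, -1, 0}.
The Hessian is diagonal: diag(psi_uu, psi_vv). Second derivatives: psi_uu(-3)=-900, psi_uu(0)=90, psi_uu(1)=-60, psi_uu(2)=150; psi_vv(-4)=-4320, psi_vv(-2)=720, psi_vv(-1)=-540, psi_vv(0)=1440.
Local maxima occur where both diagonal entries negative: (-3, -4), (-3, -1), (1, -4), (1, -1). Count: 4.

4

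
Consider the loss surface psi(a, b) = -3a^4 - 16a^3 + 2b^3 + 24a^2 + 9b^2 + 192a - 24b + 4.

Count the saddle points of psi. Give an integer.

psi separates as a function of a plus a function of b, so ∇psi=0 decouples.
∂psi/∂a = -12(a - 2)(a + 2)(a + 4) = 0 at a ∈ {-4, -2, 2}; ∂psi/∂b = 6(b - 1)(b + 4) = 0 at b ∈ {-4, 1}.
The Hessian is diagonal: diag(psi_aa, psi_bb). Second derivatives: psi_aa(-4)=-144, psi_aa(-2)=96, psi_aa(2)=-288; psi_bb(-4)=-30, psi_bb(1)=30.
Saddle points occur where the two diagonal entries have opposite signs: (-4, 1), (-2, -4), (2, 1). Count: 3.

3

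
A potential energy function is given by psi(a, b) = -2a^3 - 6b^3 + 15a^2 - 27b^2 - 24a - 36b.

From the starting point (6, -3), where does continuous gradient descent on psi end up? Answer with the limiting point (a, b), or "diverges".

diverges

psi is separable, so gradient descent decouples: a follows -∂psi/∂a, b follows -∂psi/∂b.
∂psi/∂a = -6(a - 4)(a - 1); at a=6 this is -60, so a increases.
∂psi/∂b = -18(b + 1)(b + 2); at b=-3 this is -36, so b increases.
The a-coordinate has no critical point in that direction and runs off to infinity.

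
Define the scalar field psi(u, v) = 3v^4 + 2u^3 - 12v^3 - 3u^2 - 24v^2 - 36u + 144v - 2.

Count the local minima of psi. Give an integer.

2

psi separates as a function of u plus a function of v, so ∇psi=0 decouples.
∂psi/∂u = 6(u - 3)(u + 2) = 0 at u ∈ {-2, 3}; ∂psi/∂v = 12(v - 3)(v - 2)(v + 2) = 0 at v ∈ {-2, 2, 3}.
The Hessian is diagonal: diag(psi_uu, psi_vv). Second derivatives: psi_uu(-2)=-30, psi_uu(3)=30; psi_vv(-2)=240, psi_vv(2)=-48, psi_vv(3)=60.
Local minima occur where both diagonal entries positive: (3, -2), (3, 3). Count: 2.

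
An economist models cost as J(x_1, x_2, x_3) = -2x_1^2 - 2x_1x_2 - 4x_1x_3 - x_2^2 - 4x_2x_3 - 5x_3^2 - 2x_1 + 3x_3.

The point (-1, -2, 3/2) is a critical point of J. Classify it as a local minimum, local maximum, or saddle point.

local maximum

The Hessian is constant: H = [[-4, -2, -4], [-2, -2, -4], [-4, -4, -10]].
Leading principal minors: Δ₁ = -4, Δ₂ = 4, Δ₃ = -8.
The minors alternate sign starting negative (−, +, −), so H is negative definite: a local maximum.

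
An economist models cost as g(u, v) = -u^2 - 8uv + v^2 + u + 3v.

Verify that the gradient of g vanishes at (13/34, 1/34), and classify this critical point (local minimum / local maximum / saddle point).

∇g = (-2u - 8v + 1, -8u + 2v + 3); substituting (13/34, 1/34) gives ∇g = (0, 0), so (13/34, 1/34) is indeed a critical point.
The Hessian of g is constant: H = [[-2, -8], [-8, 2]].
det(H) = (-2)·2 − (-8)² = -68.
Since det(H) < 0, H is indefinite and the critical point is a saddle point.

saddle point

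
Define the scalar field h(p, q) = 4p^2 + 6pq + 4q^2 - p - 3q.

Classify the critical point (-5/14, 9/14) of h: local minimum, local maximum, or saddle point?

The Hessian of h is constant: H = [[8, 6], [6, 8]].
det(H) = 8·8 − 6² = 28.
det(H) > 0 and tr(H) = 16 > 0, so H is positive definite and the point is a local minimum.

local minimum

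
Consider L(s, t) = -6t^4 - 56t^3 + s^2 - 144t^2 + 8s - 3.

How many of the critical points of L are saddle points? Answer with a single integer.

L separates as a function of s plus a function of t, so ∇L=0 decouples.
∂L/∂s = 2(s + 4) = 0 at s ∈ {-4}; ∂L/∂t = -24t(t + 3)(t + 4) = 0 at t ∈ {-4, -3, 0}.
The Hessian is diagonal: diag(L_ss, L_tt). Second derivatives: L_ss(-4)=2; L_tt(-4)=-96, L_tt(-3)=72, L_tt(0)=-288.
Saddle points occur where the two diagonal entries have opposite signs: (-4, -4), (-4, 0). Count: 2.

2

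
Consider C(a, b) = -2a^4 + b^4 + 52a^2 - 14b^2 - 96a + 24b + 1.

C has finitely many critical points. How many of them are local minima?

C separates as a function of a plus a function of b, so ∇C=0 decouples.
∂C/∂a = -8(a - 3)(a - 1)(a + 4) = 0 at a ∈ {-4, 1, 3}; ∂C/∂b = 4(b - 2)(b - 1)(b + 3) = 0 at b ∈ {-3, 1, 2}.
The Hessian is diagonal: diag(C_aa, C_bb). Second derivatives: C_aa(-4)=-280, C_aa(1)=80, C_aa(3)=-112; C_bb(-3)=80, C_bb(1)=-16, C_bb(2)=20.
Local minima occur where both diagonal entries positive: (1, -3), (1, 2). Count: 2.

2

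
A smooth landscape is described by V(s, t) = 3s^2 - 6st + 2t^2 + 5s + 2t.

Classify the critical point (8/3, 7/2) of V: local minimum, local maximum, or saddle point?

The Hessian of V is constant: H = [[6, -6], [-6, 4]].
det(H) = 6·4 − (-6)² = -12.
Since det(H) < 0, H is indefinite and the critical point is a saddle point.

saddle point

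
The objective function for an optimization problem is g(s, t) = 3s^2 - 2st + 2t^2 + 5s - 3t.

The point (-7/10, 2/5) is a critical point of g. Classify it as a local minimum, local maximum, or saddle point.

The Hessian of g is constant: H = [[6, -2], [-2, 4]].
det(H) = 6·4 − (-2)² = 20.
det(H) > 0 and tr(H) = 10 > 0, so H is positive definite and the point is a local minimum.

local minimum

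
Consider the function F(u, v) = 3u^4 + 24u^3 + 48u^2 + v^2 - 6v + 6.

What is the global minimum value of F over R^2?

-3

F(u,v) separates as P(u) + Q(v) + 6, so its minimum is min P + min Q + 6.
P'(u) = 12u(u + 2)(u + 4) vanishes at u ∈ {-4, -2, 0}; Q'(v) = 2v - 6 vanishes at v ∈ {3}.
Local minima of P (where P''>0): P(-4)=0, P(0)=0. Local minima of Q: Q(3)=-9.
So the global minimum of F is P(-4) + Q(3) + 6 = 0 − 9 + 6 = -3, attained at (-4, 3).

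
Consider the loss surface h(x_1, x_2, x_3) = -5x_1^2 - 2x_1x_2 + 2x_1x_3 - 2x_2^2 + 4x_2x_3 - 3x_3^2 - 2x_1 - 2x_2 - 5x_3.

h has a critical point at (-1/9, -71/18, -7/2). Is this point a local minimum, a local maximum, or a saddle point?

local maximum

The Hessian is constant: H = [[-10, -2, 2], [-2, -4, 4], [2, 4, -6]].
Leading principal minors: Δ₁ = -10, Δ₂ = 36, Δ₃ = -72.
The minors alternate sign starting negative (−, +, −), so H is negative definite: a local maximum.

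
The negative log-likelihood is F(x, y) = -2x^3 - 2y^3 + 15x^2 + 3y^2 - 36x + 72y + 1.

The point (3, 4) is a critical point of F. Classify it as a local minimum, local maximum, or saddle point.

local maximum

The mixed partial ∂²F/∂x∂y is 0, so the Hessian at any point is diag(F_xx, F_yy) = diag(6(-2x + 5), 6(-2y + 1)).
At (3, 4): H = diag(-6, -42).
Both eigenvalues are negative, so H is negative definite: a local maximum.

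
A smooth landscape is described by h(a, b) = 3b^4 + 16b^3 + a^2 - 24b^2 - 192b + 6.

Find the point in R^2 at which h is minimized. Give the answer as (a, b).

(0, 2)

h(a,b) separates as P(a) + Q(b) + 6, so its minimum is min P + min Q + 6.
P'(a) = 2a vanishes at a ∈ {0}; Q'(b) = 12(b - 2)(b + 2)(b + 4) vanishes at b ∈ {-4, -2, 2}.
Local minima of P (where P''>0): P(0)=0. Local minima of Q: Q(-4)=128, Q(2)=-304.
So the global minimum of h is P(0) + Q(2) + 6 = 0 − 304 + 6 = -298, attained at (0, 2).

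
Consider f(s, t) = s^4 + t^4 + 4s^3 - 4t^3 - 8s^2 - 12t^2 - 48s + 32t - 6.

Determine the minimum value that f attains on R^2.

-150

f(s,t) separates as P(s) + Q(t) − 6, so its minimum is min P + min Q − 6.
P'(s) = 4(s - 2)(s + 2)(s + 3) vanishes at s ∈ {-3, -2, 2}; Q'(t) = 4(t - 4)(t - 1)(t + 2) vanishes at t ∈ {-2, 1, 4}.
Local minima of P (where P''>0): P(-3)=45, P(2)=-80. Local minima of Q: Q(-2)=-64, Q(4)=-64.
So the global minimum of f is P(2) + Q(-2) − 6 = -80 − 64 − 6 = -150, attained at (2, -2).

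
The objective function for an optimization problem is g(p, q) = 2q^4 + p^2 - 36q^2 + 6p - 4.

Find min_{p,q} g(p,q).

g(p,q) separates as A(p) + B(q) − 4, so its minimum is min A + min B − 4.
A'(p) = 2p + 6 vanishes at p ∈ {-3}; B'(q) = 8q(q - 3)(q + 3) vanishes at q ∈ {-3, 0, 3}.
Local minima of A (where A''>0): A(-3)=-9. Local minima of B: B(-3)=-162, B(3)=-162.
So the global minimum of g is A(-3) + B(-3) − 4 = -9 − 162 − 4 = -175, attained at (-3, -3).

-175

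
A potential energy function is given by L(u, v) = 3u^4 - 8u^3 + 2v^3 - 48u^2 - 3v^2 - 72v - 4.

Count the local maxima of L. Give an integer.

L separates as a function of u plus a function of v, so ∇L=0 decouples.
∂L/∂u = 12u(u - 4)(u + 2) = 0 at u ∈ {-2, 0, 4}; ∂L/∂v = 6(v - 4)(v + 3) = 0 at v ∈ {-3, 4}.
The Hessian is diagonal: diag(L_uu, L_vv). Second derivatives: L_uu(-2)=144, L_uu(0)=-96, L_uu(4)=288; L_vv(-3)=-42, L_vv(4)=42.
Local maxima occur where both diagonal entries negative: (0, -3). Count: 1.

1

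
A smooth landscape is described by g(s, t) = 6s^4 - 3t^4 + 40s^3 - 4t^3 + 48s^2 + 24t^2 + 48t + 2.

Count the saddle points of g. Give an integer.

5

g separates as a function of s plus a function of t, so ∇g=0 decouples.
∂g/∂s = 24s(s + 1)(s + 4) = 0 at s ∈ {-4, -1, 0}; ∂g/∂t = -12(t - 2)(t + 1)(t + 2) = 0 at t ∈ {-2, -1, 2}.
The Hessian is diagonal: diag(g_ss, g_tt). Second derivatives: g_ss(-4)=288, g_ss(-1)=-72, g_ss(0)=96; g_tt(-2)=-48, g_tt(-1)=36, g_tt(2)=-144.
Saddle points occur where the two diagonal entries have opposite signs: (-4, -2), (-4, 2), (-1, -1), (0, -2), (0, 2). Count: 5.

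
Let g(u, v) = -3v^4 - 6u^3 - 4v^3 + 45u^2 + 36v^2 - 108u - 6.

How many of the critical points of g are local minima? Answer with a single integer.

1

g separates as a function of u plus a function of v, so ∇g=0 decouples.
∂g/∂u = -18(u - 3)(u - 2) = 0 at u ∈ {2, 3}; ∂g/∂v = -12v(v - 2)(v + 3) = 0 at v ∈ {-3, 0, 2}.
The Hessian is diagonal: diag(g_uu, g_vv). Second derivatives: g_uu(2)=18, g_uu(3)=-18; g_vv(-3)=-180, g_vv(0)=72, g_vv(2)=-120.
Local minima occur where both diagonal entries positive: (2, 0). Count: 1.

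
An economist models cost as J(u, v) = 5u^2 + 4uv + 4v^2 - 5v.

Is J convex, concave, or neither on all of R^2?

J is quadratic, so its Hessian is the constant matrix H = [[10, 4], [4, 8]].
det(H) = 64, tr(H) = 18.
det(H) > 0 and tr(H) > 0, so H is positive definite everywhere: convex.

convex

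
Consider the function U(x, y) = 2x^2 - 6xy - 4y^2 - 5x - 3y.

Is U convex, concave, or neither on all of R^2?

neither

U is quadratic, so its Hessian is the constant matrix H = [[4, -6], [-6, -8]].
det(H) = -68, tr(H) = -4.
det(H) < 0, so H is indefinite: neither convex nor concave.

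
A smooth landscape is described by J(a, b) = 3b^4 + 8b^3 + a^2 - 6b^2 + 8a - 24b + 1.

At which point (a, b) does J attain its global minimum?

(-4, 1)

J(a,b) separates as P(a) + Q(b) + 1, so its minimum is min P + min Q + 1.
P'(a) = 2a + 8 vanishes at a ∈ {-4}; Q'(b) = 12(b - 1)(b + 1)(b + 2) vanishes at b ∈ {-2, -1, 1}.
Local minima of P (where P''>0): P(-4)=-16. Local minima of Q: Q(-2)=8, Q(1)=-19.
So the global minimum of J is P(-4) + Q(1) + 1 = -16 − 19 + 1 = -34, attained at (-4, 1).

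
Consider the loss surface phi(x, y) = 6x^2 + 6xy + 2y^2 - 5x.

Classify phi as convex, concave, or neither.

phi is quadratic, so its Hessian is the constant matrix H = [[12, 6], [6, 4]].
det(H) = 12, tr(H) = 16.
det(H) > 0 and tr(H) > 0, so H is positive definite everywhere: convex.

convex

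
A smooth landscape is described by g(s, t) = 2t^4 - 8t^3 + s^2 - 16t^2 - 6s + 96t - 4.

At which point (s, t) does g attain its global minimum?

g(s,t) separates as P(s) + Q(t) − 4, so its minimum is min P + min Q − 4.
P'(s) = 2s - 6 vanishes at s ∈ {3}; Q'(t) = 8(t - 3)(t - 2)(t + 2) vanishes at t ∈ {-2, 2, 3}.
Local minima of P (where P''>0): P(3)=-9. Local minima of Q: Q(-2)=-160, Q(3)=90.
So the global minimum of g is P(3) + Q(-2) − 4 = -9 − 160 − 4 = -173, attained at (3, -2).

(3, -2)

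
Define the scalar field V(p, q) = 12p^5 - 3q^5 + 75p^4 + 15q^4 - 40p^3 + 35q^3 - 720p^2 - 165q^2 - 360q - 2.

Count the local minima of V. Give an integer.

V separates as a function of p plus a function of q, so ∇V=0 decouples.
∂V/∂p = 60p(p - 2)(p + 3)(p + 4) = 0 at p ∈ {-4, -3, 0, 2}; ∂V/∂q = -15(q - 4)(q - 3)(q + 1)(q + 2) = 0 at q ∈ {-2, -1, 3, 4}.
The Hessian is diagonal: diag(V_pp, V_qq). Second derivatives: V_pp(-4)=-1440, V_pp(-3)=900, V_pp(0)=-1440, V_pp(2)=3600; V_qq(-2)=450, V_qq(-1)=-300, V_qq(3)=300, V_qq(4)=-450.
Local minima occur where both diagonal entries positive: (-3, -2), (-3, 3), (2, -2), (2, 3). Count: 4.

4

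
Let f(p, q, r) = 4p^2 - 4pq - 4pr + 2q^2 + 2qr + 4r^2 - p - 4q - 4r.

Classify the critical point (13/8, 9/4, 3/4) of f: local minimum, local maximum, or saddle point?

local minimum

The Hessian is constant: H = [[8, -4, -4], [-4, 4, 2], [-4, 2, 8]].
Leading principal minors: Δ₁ = 8, Δ₂ = 16, Δ₃ = 96.
All leading minors are positive, so H is positive definite: a local minimum.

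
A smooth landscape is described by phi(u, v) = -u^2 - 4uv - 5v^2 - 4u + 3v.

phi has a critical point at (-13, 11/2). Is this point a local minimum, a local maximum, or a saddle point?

local maximum

The Hessian of phi is constant: H = [[-2, -4], [-4, -10]].
det(H) = (-2)·(-10) − (-4)² = 4.
det(H) > 0 and tr(H) = -12 < 0, so H is negative definite and the point is a local maximum.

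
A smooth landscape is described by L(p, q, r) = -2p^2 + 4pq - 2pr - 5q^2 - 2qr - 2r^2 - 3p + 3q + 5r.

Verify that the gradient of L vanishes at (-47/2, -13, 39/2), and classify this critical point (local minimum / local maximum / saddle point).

local maximum

∇L = (-4p + 4q - 2r - 3, 4p - 10q - 2r + 3, -2p - 2q - 4r + 5); substituting (-47/2, -13, 39/2) gives ∇L = (0, 0, 0), so (-47/2, -13, 39/2) is indeed a critical point.
The Hessian is constant: H = [[-4, 4, -2], [4, -10, -2], [-2, -2, -4]].
Leading principal minors: Δ₁ = -4, Δ₂ = 24, Δ₃ = -8.
The minors alternate sign starting negative (−, +, −), so H is negative definite: a local maximum.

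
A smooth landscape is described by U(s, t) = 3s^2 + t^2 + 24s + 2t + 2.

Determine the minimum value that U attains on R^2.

U(s,t) separates as P(s) + Q(t) + 2, so its minimum is min P + min Q + 2.
P'(s) = 6s + 24 vanishes at s ∈ {-4}; Q'(t) = 2(t + 1) vanishes at t ∈ {-1}.
Local minima of P (where P''>0): P(-4)=-48. Local minima of Q: Q(-1)=-1.
So the global minimum of U is P(-4) + Q(-1) + 2 = -48 − 1 + 2 = -47, attained at (-4, -1).

-47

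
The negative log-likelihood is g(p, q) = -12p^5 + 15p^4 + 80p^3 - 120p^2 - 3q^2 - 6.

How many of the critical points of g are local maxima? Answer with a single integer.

2

g separates as a function of p plus a function of q, so ∇g=0 decouples.
∂g/∂p = -60p(p - 2)(p - 1)(p + 2) = 0 at p ∈ {-2, 0, 1, 2}; ∂g/∂q = -6q = 0 at q ∈ {0}.
The Hessian is diagonal: diag(g_pp, g_qq). Second derivatives: g_pp(-2)=1440, g_pp(0)=-240, g_pp(1)=180, g_pp(2)=-480; g_qq(0)=-6.
Local maxima occur where both diagonal entries negative: (0, 0), (2, 0). Count: 2.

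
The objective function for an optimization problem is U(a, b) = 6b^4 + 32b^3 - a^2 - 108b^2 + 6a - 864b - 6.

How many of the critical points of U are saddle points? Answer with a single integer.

U separates as a function of a plus a function of b, so ∇U=0 decouples.
∂U/∂a = -2(a - 3) = 0 at a ∈ {3}; ∂U/∂b = 24(b - 3)(b + 3)(b + 4) = 0 at b ∈ {-4, -3, 3}.
The Hessian is diagonal: diag(U_aa, U_bb). Second derivatives: U_aa(3)=-2; U_bb(-4)=168, U_bb(-3)=-144, U_bb(3)=1008.
Saddle points occur where the two diagonal entries have opposite signs: (3, -4), (3, 3). Count: 2.

2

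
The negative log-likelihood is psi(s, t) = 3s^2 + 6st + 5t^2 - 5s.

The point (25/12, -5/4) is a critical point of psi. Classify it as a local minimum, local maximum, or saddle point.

local minimum

The Hessian of psi is constant: H = [[6, 6], [6, 10]].
det(H) = 6·10 − 6² = 24.
det(H) > 0 and tr(H) = 16 > 0, so H is positive definite and the point is a local minimum.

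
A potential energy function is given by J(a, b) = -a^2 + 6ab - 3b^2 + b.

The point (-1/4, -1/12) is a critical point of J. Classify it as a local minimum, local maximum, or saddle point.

The Hessian of J is constant: H = [[-2, 6], [6, -6]].
det(H) = (-2)·(-6) − 6² = -24.
Since det(H) < 0, H is indefinite and the critical point is a saddle point.

saddle point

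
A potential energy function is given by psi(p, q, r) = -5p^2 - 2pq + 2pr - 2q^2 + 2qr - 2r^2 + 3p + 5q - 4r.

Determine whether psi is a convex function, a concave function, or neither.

concave

psi is quadratic, so its Hessian is the constant matrix H = [[-10, -2, 2], [-2, -4, 2], [2, 2, -4]].
Leading principal minors: -10, 36, -104.
Signs alternate −, +, − ⇒ H ≺ 0 ⇒ concave.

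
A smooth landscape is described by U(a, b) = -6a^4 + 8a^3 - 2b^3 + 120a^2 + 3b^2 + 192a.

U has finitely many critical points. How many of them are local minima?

1

U separates as a function of a plus a function of b, so ∇U=0 decouples.
∂U/∂a = -24(a - 4)(a + 1)(a + 2) = 0 at a ∈ {-2, -1, 4}; ∂U/∂b = -6b(b - 1) = 0 at b ∈ {0, 1}.
The Hessian is diagonal: diag(U_aa, U_bb). Second derivatives: U_aa(-2)=-144, U_aa(-1)=120, U_aa(4)=-720; U_bb(0)=6, U_bb(1)=-6.
Local minima occur where both diagonal entries positive: (-1, 0). Count: 1.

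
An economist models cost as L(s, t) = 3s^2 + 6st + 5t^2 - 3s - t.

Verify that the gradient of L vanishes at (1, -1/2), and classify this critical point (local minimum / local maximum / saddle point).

∇L = (6s + 6t - 3, 6s + 10t - 1); substituting (1, -1/2) gives ∇L = (0, 0), so (1, -1/2) is indeed a critical point.
The Hessian of L is constant: H = [[6, 6], [6, 10]].
det(H) = 6·10 − 6² = 24.
det(H) > 0 and tr(H) = 16 > 0, so H is positive definite and the point is a local minimum.

local minimum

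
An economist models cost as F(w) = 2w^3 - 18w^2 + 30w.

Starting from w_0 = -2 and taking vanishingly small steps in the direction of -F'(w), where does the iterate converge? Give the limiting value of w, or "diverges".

F'(w) = 6(w - 5)(w - 1), so F'(-2) = 126.
Gradient descent moves in the -F' direction, i.e. w is decreasing.
There is no critical point below w=-2, and F' keeps the same sign, so the iterate runs off to −∞.

diverges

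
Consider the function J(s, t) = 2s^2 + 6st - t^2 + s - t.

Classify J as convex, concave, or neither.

J is quadratic, so its Hessian is the constant matrix H = [[4, 6], [6, -2]].
det(H) = -44, tr(H) = 2.
det(H) < 0, so H is indefinite: neither convex nor concave.

neither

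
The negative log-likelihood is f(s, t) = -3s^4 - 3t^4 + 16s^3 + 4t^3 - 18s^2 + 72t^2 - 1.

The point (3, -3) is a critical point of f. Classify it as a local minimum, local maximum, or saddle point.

local maximum

The mixed partial ∂²f/∂s∂t is 0, so the Hessian at any point is diag(f_ss, f_tt) = diag(12(-3s^2 + 8s - 3), 12(-3t^2 + 2t + 12)).
At (3, -3): H = diag(-72, -252).
Both eigenvalues are negative, so H is negative definite: a local maximum.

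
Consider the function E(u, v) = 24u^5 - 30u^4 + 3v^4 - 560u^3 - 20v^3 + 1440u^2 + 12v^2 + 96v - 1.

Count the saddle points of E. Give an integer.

6

E separates as a function of u plus a function of v, so ∇E=0 decouples.
∂E/∂u = 120u(u - 3)(u - 2)(u + 4) = 0 at u ∈ {-4, 0, 2, 3}; ∂E/∂v = 12(v - 4)(v - 2)(v + 1) = 0 at v ∈ {-1, 2, 4}.
The Hessian is diagonal: diag(E_uu, E_vv). Second derivatives: E_uu(-4)=-20160, E_uu(0)=2880, E_uu(2)=-1440, E_uu(3)=2520; E_vv(-1)=180, E_vv(2)=-72, E_vv(4)=120.
Saddle points occur where the two diagonal entries have opposite signs: (-4, -1), (-4, 4), (0, 2), (2, -1), (2, 4), (3, 2). Count: 6.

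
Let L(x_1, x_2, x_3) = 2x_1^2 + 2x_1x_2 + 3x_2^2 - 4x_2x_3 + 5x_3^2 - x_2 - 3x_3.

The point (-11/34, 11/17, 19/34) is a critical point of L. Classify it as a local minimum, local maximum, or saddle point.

local minimum

The Hessian is constant: H = [[4, 2, 0], [2, 6, -4], [0, -4, 10]].
Leading principal minors: Δ₁ = 4, Δ₂ = 20, Δ₃ = 136.
All leading minors are positive, so H is positive definite: a local minimum.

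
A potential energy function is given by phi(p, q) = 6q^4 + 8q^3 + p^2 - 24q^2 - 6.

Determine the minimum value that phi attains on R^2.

phi(p,q) separates as A(p) + B(q) − 6, so its minimum is min A + min B − 6.
A'(p) = 2p vanishes at p ∈ {0}; B'(q) = 24q(q - 1)(q + 2) vanishes at q ∈ {-2, 0, 1}.
Local minima of A (where A''>0): A(0)=0. Local minima of B: B(-2)=-64, B(1)=-10.
So the global minimum of phi is A(0) + B(-2) − 6 = 0 − 64 − 6 = -70, attained at (0, -2).

-70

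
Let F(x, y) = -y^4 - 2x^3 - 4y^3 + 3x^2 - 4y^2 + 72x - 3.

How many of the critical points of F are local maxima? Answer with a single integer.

F separates as a function of x plus a function of y, so ∇F=0 decouples.
∂F/∂x = -6(x - 4)(x + 3) = 0 at x ∈ {-3, 4}; ∂F/∂y = -4y(y + 1)(y + 2) = 0 at y ∈ {-2, -1, 0}.
The Hessian is diagonal: diag(F_xx, F_yy). Second derivatives: F_xx(-3)=42, F_xx(4)=-42; F_yy(-2)=-8, F_yy(-1)=4, F_yy(0)=-8.
Local maxima occur where both diagonal entries negative: (4, -2), (4, 0). Count: 2.

2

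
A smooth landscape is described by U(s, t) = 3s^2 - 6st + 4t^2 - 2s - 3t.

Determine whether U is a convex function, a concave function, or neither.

U is quadratic, so its Hessian is the constant matrix H = [[6, -6], [-6, 8]].
det(H) = 12, tr(H) = 14.
det(H) > 0 and tr(H) > 0, so H is positive definite everywhere: convex.

convex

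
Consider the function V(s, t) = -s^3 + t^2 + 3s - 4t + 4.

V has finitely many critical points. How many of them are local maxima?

0

V separates as a function of s plus a function of t, so ∇V=0 decouples.
∂V/∂s = -3(s - 1)(s + 1) = 0 at s ∈ {-1, 1}; ∂V/∂t = 2(t - 2) = 0 at t ∈ {2}.
The Hessian is diagonal: diag(V_ss, V_tt). Second derivatives: V_ss(-1)=6, V_ss(1)=-6; V_tt(2)=2.
Local maxima occur where both diagonal entries negative: none. Count: 0.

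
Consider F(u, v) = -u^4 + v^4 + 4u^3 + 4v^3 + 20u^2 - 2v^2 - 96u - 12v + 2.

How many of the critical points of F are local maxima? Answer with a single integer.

2

F separates as a function of u plus a function of v, so ∇F=0 decouples.
∂F/∂u = -4(u - 4)(u - 2)(u + 3) = 0 at u ∈ {-3, 2, 4}; ∂F/∂v = 4(v - 1)(v + 1)(v + 3) = 0 at v ∈ {-3, -1, 1}.
The Hessian is diagonal: diag(F_uu, F_vv). Second derivatives: F_uu(-3)=-140, F_uu(2)=40, F_uu(4)=-56; F_vv(-3)=32, F_vv(-1)=-16, F_vv(1)=32.
Local maxima occur where both diagonal entries negative: (-3, -1), (4, -1). Count: 2.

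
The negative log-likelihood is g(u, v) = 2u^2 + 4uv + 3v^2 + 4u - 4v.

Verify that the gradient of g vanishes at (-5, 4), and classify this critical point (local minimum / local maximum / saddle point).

local minimum

∇g = (4u + 4v + 4, 4u + 6v - 4); substituting (-5, 4) gives ∇g = (0, 0), so (-5, 4) is indeed a critical point.
The Hessian of g is constant: H = [[4, 4], [4, 6]].
det(H) = 4·6 − 4² = 8.
det(H) > 0 and tr(H) = 10 > 0, so H is positive definite and the point is a local minimum.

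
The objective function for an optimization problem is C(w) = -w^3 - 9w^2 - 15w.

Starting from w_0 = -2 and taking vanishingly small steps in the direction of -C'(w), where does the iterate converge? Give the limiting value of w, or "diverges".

C'(w) = -3(w + 1)(w + 5), so C'(-2) = 9.
Gradient descent moves in the -C' direction, i.e. w is decreasing.
The nearest critical point in that direction is w = -5, where C'' = 12 > 0 (a local minimum). The iterate converges there.

-5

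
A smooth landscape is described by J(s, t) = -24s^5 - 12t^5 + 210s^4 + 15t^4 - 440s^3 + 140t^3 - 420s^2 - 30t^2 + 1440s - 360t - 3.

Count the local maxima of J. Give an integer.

J separates as a function of s plus a function of t, so ∇J=0 decouples.
∂J/∂s = -120(s - 4)(s - 3)(s - 1)(s + 1) = 0 at s ∈ {-1, 1, 3, 4}; ∂J/∂t = -60(t - 3)(t - 1)(t + 1)(t + 2) = 0 at t ∈ {-2, -1, 1, 3}.
The Hessian is diagonal: diag(J_ss, J_tt). Second derivatives: J_ss(-1)=4800, J_ss(1)=-1440, J_ss(3)=960, J_ss(4)=-1800; J_tt(-2)=900, J_tt(-1)=-480, J_tt(1)=720, J_tt(3)=-2400.
Local maxima occur where both diagonal entries negative: (1, -1), (1, 3), (4, -1), (4, 3). Count: 4.

4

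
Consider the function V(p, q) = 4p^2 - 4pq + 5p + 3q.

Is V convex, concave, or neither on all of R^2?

neither

V is quadratic, so its Hessian is the constant matrix H = [[8, -4], [-4, 0]].
det(H) = -16, tr(H) = 8.
det(H) < 0, so H is indefinite: neither convex nor concave.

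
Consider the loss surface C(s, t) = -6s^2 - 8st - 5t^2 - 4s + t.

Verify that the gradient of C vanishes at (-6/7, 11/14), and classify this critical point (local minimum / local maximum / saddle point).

∇C = (-12s - 8t - 4, -8s - 10t + 1); substituting (-6/7, 11/14) gives ∇C = (0, 0), so (-6/7, 11/14) is indeed a critical point.
The Hessian of C is constant: H = [[-12, -8], [-8, -10]].
det(H) = (-12)·(-10) − (-8)² = 56.
det(H) > 0 and tr(H) = -22 < 0, so H is negative definite and the point is a local maximum.

local maximum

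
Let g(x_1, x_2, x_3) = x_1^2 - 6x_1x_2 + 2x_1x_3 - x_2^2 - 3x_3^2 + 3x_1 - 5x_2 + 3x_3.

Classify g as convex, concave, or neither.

neither

g is quadratic, so its Hessian is the constant matrix H = [[2, -6, 2], [-6, -2, 0], [2, 0, -6]].
Leading principal minors: 2, -40, 248.
Neither pattern holds ⇒ H is indefinite ⇒ neither convex nor concave.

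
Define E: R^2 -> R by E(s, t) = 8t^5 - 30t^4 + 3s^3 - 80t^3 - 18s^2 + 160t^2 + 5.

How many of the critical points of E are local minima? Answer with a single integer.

E separates as a function of s plus a function of t, so ∇E=0 decouples.
∂E/∂s = 9s(s - 4) = 0 at s ∈ {0, 4}; ∂E/∂t = 40t(t - 4)(t - 1)(t + 2) = 0 at t ∈ {-2, 0, 1, 4}.
The Hessian is diagonal: diag(E_ss, E_tt). Second derivatives: E_ss(0)=-36, E_ss(4)=36; E_tt(-2)=-1440, E_tt(0)=320, E_tt(1)=-360, E_tt(4)=2880.
Local minima occur where both diagonal entries positive: (4, 0), (4, 4). Count: 2.

2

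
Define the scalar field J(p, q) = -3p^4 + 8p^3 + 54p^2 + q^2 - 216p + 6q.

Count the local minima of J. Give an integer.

J separates as a function of p plus a function of q, so ∇J=0 decouples.
∂J/∂p = -12(p - 3)(p - 2)(p + 3) = 0 at p ∈ {-3, 2, 3}; ∂J/∂q = 2(q + 3) = 0 at q ∈ {-3}.
The Hessian is diagonal: diag(J_pp, J_qq). Second derivatives: J_pp(-3)=-360, J_pp(2)=60, J_pp(3)=-72; J_qq(-3)=2.
Local minima occur where both diagonal entries positive: (2, -3). Count: 1.

1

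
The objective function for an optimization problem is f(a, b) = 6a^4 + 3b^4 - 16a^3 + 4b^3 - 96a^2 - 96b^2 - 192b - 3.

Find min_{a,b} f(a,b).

f(a,b) separates as P(a) + Q(b) − 3, so its minimum is min P + min Q − 3.
P'(a) = 24a(a - 4)(a + 2) vanishes at a ∈ {-2, 0, 4}; Q'(b) = 12(b - 4)(b + 1)(b + 4) vanishes at b ∈ {-4, -1, 4}.
Local minima of P (where P''>0): P(-2)=-160, P(4)=-1024. Local minima of Q: Q(-4)=-256, Q(4)=-1280.
So the global minimum of f is P(4) + Q(4) − 3 = -1024 − 1280 − 3 = -2307, attained at (4, 4).

-2307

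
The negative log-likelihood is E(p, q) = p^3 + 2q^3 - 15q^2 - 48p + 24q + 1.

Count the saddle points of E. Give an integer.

2

E separates as a function of p plus a function of q, so ∇E=0 decouples.
∂E/∂p = 3(p - 4)(p + 4) = 0 at p ∈ {-4, 4}; ∂E/∂q = 6(q - 4)(q - 1) = 0 at q ∈ {1, 4}.
The Hessian is diagonal: diag(E_pp, E_qq). Second derivatives: E_pp(-4)=-24, E_pp(4)=24; E_qq(1)=-18, E_qq(4)=18.
Saddle points occur where the two diagonal entries have opposite signs: (-4, 4), (4, 1). Count: 2.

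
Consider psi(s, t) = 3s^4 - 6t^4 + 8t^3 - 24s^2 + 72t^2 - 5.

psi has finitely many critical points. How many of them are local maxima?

psi separates as a function of s plus a function of t, so ∇psi=0 decouples.
∂psi/∂s = 12s(s - 2)(s + 2) = 0 at s ∈ {-2, 0, 2}; ∂psi/∂t = -24t(t - 3)(t + 2) = 0 at t ∈ {-2, 0, 3}.
The Hessian is diagonal: diag(psi_ss, psi_tt). Second derivatives: psi_ss(-2)=96, psi_ss(0)=-48, psi_ss(2)=96; psi_tt(-2)=-240, psi_tt(0)=144, psi_tt(3)=-360.
Local maxima occur where both diagonal entries negative: (0, -2), (0, 3). Count: 2.

2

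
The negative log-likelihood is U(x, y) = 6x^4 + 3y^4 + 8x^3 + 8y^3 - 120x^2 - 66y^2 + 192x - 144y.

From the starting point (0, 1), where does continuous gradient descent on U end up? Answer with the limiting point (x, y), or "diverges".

U is separable, so gradient descent decouples: x follows -∂U/∂x, y follows -∂U/∂y.
∂U/∂x = 24(x - 2)(x - 1)(x + 4); at x=0 this is 192, so x decreases.
∂U/∂y = 12(y - 3)(y + 1)(y + 4); at y=1 this is -240, so y increases.
x converges to its nearest critical value -4 (a local min of the x-part); y converges to 3. The iterate converges to (-4, 3).

(-4, 3)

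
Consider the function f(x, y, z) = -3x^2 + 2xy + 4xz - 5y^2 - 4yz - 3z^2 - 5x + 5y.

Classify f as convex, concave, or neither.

concave

f is quadratic, so its Hessian is the constant matrix H = [[-6, 2, 4], [2, -10, -4], [4, -4, -6]].
Leading principal minors: -6, 56, -144.
Signs alternate −, +, − ⇒ H ≺ 0 ⇒ concave.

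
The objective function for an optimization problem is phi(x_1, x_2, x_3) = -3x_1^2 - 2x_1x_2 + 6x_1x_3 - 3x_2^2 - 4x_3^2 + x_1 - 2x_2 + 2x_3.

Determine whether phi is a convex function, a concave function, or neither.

concave

phi is quadratic, so its Hessian is the constant matrix H = [[-6, -2, 6], [-2, -6, 0], [6, 0, -8]].
Leading principal minors: -6, 32, -40.
Signs alternate −, +, − ⇒ H ≺ 0 ⇒ concave.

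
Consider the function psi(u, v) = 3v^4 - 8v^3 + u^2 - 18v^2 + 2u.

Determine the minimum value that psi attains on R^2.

-136

psi(u,v) separates as P(u) + Q(v), so its minimum is min P + min Q.
P'(u) = 2u + 2 vanishes at u ∈ {-1}; Q'(v) = 12v(v - 3)(v + 1) vanishes at v ∈ {-1, 0, 3}.
Local minima of P (where P''>0): P(-1)=-1. Local minima of Q: Q(-1)=-7, Q(3)=-135.
So the global minimum of psi is P(-1) + Q(3) = -1 − 135 = -136, attained at (-1, 3).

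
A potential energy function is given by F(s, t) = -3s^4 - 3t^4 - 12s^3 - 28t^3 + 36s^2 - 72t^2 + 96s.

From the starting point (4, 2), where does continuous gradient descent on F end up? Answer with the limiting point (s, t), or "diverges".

F is separable, so gradient descent decouples: s follows -∂F/∂s, t follows -∂F/∂t.
∂F/∂s = -12(s - 2)(s + 1)(s + 4); at s=4 this is -960, so s increases.
∂F/∂t = -12t(t + 3)(t + 4); at t=2 this is -720, so t increases.
The s-coordinate has no critical point in that direction and runs off to infinity.

diverges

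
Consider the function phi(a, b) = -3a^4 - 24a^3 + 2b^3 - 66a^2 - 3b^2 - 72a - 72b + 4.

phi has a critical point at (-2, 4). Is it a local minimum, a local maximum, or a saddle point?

local minimum

The mixed partial ∂²phi/∂a∂b is 0, so the Hessian at any point is diag(phi_aa, phi_bb) = diag(-12(3a^2 + 12a + 11), 6(2b - 1)).
At (-2, 4): H = diag(12, 42).
Both eigenvalues are positive, so H is positive definite: a local minimum.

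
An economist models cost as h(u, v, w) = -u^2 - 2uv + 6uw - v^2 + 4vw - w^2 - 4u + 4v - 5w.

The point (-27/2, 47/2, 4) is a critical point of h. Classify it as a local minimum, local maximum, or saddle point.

The Hessian is constant: H = [[-2, -2, 6], [-2, -2, 4], [6, 4, -2]].
Leading principal minors: Δ₁ = -2, Δ₂ = 0, Δ₃ = 8.
The minors fit neither the all-positive nor the alternating-sign pattern, so H is indefinite: a saddle point.

saddle point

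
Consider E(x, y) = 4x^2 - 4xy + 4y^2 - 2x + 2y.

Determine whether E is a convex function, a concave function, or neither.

convex

E is quadratic, so its Hessian is the constant matrix H = [[8, -4], [-4, 8]].
det(H) = 48, tr(H) = 16.
det(H) > 0 and tr(H) > 0, so H is positive definite everywhere: convex.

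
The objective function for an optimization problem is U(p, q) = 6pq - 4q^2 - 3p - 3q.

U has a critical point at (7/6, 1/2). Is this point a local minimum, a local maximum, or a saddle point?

saddle point

The Hessian of U is constant: H = [[0, 6], [6, -8]].
det(H) = 0·(-8) − 6² = -36.
Since det(H) < 0, H is indefinite and the critical point is a saddle point.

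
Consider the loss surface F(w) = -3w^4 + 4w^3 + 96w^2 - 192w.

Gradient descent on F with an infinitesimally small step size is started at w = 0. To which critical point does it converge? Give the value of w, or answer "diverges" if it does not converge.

F'(w) = -12(w - 4)(w - 1)(w + 4), so F'(0) = -192.
Gradient descent moves in the -F' direction, i.e. w is increasing.
The nearest critical point in that direction is w = 1, where F'' = 180 > 0 (a local minimum). The iterate converges there.

1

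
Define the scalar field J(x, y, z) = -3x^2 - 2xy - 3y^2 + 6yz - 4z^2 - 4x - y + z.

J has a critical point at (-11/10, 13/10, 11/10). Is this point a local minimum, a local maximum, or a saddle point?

The Hessian is constant: H = [[-6, -2, 0], [-2, -6, 6], [0, 6, -8]].
Leading principal minors: Δ₁ = -6, Δ₂ = 32, Δ₃ = -40.
The minors alternate sign starting negative (−, +, −), so H is negative definite: a local maximum.

local maximum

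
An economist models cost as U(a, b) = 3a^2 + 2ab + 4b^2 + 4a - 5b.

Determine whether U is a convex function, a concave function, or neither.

U is quadratic, so its Hessian is the constant matrix H = [[6, 2], [2, 8]].
det(H) = 44, tr(H) = 14.
det(H) > 0 and tr(H) > 0, so H is positive definite everywhere: convex.

convex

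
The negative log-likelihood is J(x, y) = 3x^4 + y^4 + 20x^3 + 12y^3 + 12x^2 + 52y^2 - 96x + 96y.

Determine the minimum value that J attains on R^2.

-125

J(x,y) separates as P(x) + Q(y), so its minimum is min P + min Q.
P'(x) = 12(x - 1)(x + 2)(x + 4) vanishes at x ∈ {-4, -2, 1}; Q'(y) = 4(y + 2)(y + 3)(y + 4) vanishes at y ∈ {-4, -3, -2}.
Local minima of P (where P''>0): P(-4)=64, P(1)=-61. Local minima of Q: Q(-4)=-64, Q(-2)=-64.
So the global minimum of J is P(1) + Q(-4) = -61 − 64 = -125, attained at (1, -4).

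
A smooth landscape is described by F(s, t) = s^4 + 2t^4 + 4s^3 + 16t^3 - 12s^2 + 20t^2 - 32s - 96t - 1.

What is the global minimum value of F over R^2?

-123

F(s,t) separates as P(s) + Q(t) − 1, so its minimum is min P + min Q − 1.
P'(s) = 4(s - 2)(s + 1)(s + 4) vanishes at s ∈ {-4, -1, 2}; Q'(t) = 8(t - 1)(t + 3)(t + 4) vanishes at t ∈ {-4, -3, 1}.
Local minima of P (where P''>0): P(-4)=-64, P(2)=-64. Local minima of Q: Q(-4)=192, Q(1)=-58.
So the global minimum of F is P(-4) + Q(1) − 1 = -64 − 58 − 1 = -123, attained at (-4, 1).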